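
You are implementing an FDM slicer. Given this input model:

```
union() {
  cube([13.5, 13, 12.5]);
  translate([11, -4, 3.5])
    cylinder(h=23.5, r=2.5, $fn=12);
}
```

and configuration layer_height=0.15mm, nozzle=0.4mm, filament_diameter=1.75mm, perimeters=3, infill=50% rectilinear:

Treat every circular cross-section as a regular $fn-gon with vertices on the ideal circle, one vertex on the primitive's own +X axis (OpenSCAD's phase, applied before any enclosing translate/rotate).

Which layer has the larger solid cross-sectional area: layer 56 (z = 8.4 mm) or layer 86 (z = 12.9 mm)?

layer 56 (z = 8.4 mm)

Layer 56 (z = 8.4): the 13.5×13 cube contributes its full rectangle (area 175.50 mm²); the r=2.5 cylinder at (11, -4) contributes a regular 12-gon of circumradius 2.5 (area = (12/2)·2.500²·sin(360°/12) = 18.75 mm²); Merging all regions: the 2 present regions are separate (no shared area or edge), so areas and boundary lengths simply add and each stays a separate island — area = 194.25 mm². So its area = 194.25 mm². Layer 86 (z = 12.9): the cube is absent (z outside [0, 12.5]); the r=2.5 cylinder at (11, -4) contributes a regular 12-gon of circumradius 2.5 (area = (12/2)·2.500²·sin(360°/12) = 18.75 mm²); Combining (union): only the r=2.5 cylinder at (11, -4) is present, so the union is just that shape — area = 18.75 mm². So its area = 18.75 mm². Layer 56 is larger (194.25 vs 18.75 mm²).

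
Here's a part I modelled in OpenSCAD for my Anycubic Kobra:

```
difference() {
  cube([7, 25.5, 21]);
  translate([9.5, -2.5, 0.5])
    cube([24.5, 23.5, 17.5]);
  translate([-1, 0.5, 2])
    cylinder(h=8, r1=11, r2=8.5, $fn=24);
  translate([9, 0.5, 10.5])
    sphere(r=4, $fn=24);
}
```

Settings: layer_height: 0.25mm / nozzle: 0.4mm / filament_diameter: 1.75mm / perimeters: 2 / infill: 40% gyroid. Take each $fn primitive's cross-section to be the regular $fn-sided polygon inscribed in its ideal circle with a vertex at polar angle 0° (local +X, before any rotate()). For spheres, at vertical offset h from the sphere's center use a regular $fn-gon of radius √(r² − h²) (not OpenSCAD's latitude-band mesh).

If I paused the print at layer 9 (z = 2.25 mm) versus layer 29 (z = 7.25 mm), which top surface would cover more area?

Layer 9 (z = 2.25): the cube is present — its section is the full 7×25.5 rectangle (area 178.50 mm²); the cube at (9.5, -2.5) is present — its section is the full 24.5×23.5 rectangle (area 575.75 mm²); the cone at (-1, 0.5) contributes a regular 24-gon of circumradius 10.922 (interpolated between r1=11 and r2=8.5 at t=0.031) (area = (24/2)·10.922²·sin(360°/24) = 370.49 mm²); the sphere at (9, 0.5) does not reach this height (|z−center|=8.250 > r=4); After the difference (first − rest): starting from the 7×25.5 cube (178.50 mm²), the 24.5×23.5 cube at (9.5, -2.5) misses the remaining region (no effect); the cone at (-1, 0.5) partially overlaps it — only the 70.87 mm² overlap (of its 370.49 mm²) is removed, clipping the outline — area = 107.63 mm². So its area = 107.63 mm². Layer 29 (z = 7.25): the cube is present — its section is the full 7×25.5 rectangle (area 178.50 mm²); the cube at (9.5, -2.5) is present — its section is the full 24.5×23.5 rectangle (area 575.75 mm²); the cone at (-1, 0.5) (r1=11→r2=8.5) has section circumradius 9.359 here — a regular 24-gon (area = (24/2)·9.359²·sin(360°/24) = 272.06 mm²); the r=4 sphere at (9, 0.5) slices to a regular 24-gon of circumradius 2.332 (√(r²−h²) with h=3.25 from center) (area = (24/2)·2.332²·sin(360°/24) = 16.89 mm²); Subtracting the remaining from the first: starting from the 7×25.5 cube (178.50 mm²), the 24.5×23.5 cube at (9.5, -2.5) misses the remaining region (no effect); the cone at (-1, 0.5) partially overlaps it — only the 58.02 mm² overlap (of its 272.06 mm²) is removed, clipping the outline; the r=4 sphere at (9, 0.5) misses the remaining region (no effect) — area = 120.48 mm². So its area = 120.48 mm². Layer 29 is larger (120.48 vs 107.63 mm²).

layer 29 (z = 7.25 mm)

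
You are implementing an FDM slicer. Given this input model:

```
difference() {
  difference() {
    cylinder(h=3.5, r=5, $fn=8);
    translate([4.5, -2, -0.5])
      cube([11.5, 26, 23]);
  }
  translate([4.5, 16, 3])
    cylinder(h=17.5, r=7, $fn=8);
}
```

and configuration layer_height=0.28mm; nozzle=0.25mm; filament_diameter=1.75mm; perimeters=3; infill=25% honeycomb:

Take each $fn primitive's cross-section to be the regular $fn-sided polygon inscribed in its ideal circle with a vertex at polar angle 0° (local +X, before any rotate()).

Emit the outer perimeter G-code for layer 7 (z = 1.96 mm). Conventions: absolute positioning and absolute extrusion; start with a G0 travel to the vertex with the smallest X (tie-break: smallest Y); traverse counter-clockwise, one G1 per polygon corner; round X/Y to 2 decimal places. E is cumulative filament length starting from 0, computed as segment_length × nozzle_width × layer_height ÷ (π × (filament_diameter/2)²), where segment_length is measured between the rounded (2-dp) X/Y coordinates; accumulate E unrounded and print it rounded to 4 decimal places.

At z = 1.96 mm: the r=5 cylinder gives a regular 8-gon of circumradius 5 (constant along its height); the cube at (4.5, -2) is present — its section is the full 11.5×26 rectangle; After the difference (first − rest): starting from the r=5 cylinder, the 11.5×26 cube at (4.5, -2) partially overlaps it — only the 0.60 mm² overlap (of its 299.00 mm²) is removed, clipping the outline — 1 connected region; the cylinder at (4.5, 16) is absent (z outside [3, 20.5]); Subtracting the remaining from the first: none of the subtracted shapes is present at this height, so the result so far is unchanged — 1 connected region. The outline is a single polygon with 9 vertices. Extrusion per mm of travel: 0.25 × 0.28 / (π × 0.875²) = 0.029103. Accumulating E over each segment gives final E = 0.8858.

G0 X-5.00 Y0.00 Z1.96
G1 X-3.54 Y-3.54 E0.1114
G1 X0.00 Y-5.00 E0.2229
G1 X3.54 Y-3.54 E0.3343
G1 X4.50 Y-1.21 E0.4077
G1 X4.50 Y1.21 E0.4781
G1 X3.54 Y3.54 E0.5514
G1 X0.00 Y5.00 E0.6629
G1 X-3.54 Y3.54 E0.7743
G1 X-5.00 Y0.00 E0.8858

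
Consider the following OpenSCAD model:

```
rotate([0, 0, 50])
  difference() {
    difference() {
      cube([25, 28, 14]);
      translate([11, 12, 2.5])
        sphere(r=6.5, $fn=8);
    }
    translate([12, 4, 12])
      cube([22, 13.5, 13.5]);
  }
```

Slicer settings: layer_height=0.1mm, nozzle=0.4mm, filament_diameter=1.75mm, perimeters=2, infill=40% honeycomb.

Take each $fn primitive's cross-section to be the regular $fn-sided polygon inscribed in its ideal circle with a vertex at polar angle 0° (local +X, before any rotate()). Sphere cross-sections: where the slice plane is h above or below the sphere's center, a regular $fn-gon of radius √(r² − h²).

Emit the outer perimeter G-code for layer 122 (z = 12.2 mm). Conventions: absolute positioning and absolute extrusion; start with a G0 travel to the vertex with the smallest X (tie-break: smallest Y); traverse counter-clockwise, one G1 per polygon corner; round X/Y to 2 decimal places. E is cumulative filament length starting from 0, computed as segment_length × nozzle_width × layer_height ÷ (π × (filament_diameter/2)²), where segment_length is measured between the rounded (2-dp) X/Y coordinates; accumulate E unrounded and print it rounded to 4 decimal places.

G0 X-21.45 Y18.00 Z12.20
G1 X0.00 Y0.00 E0.4657
G1 X16.07 Y19.15 E0.8814
G1 X13.01 Y21.72 E0.9479
G1 X4.65 Y11.76 E1.1641
G1 X-5.69 Y20.44 E1.3886
G1 X2.66 Y30.40 E1.6048
G1 X-5.38 Y37.15 E1.7793
G1 X-21.45 Y18.00 E2.1951

At z = 12.2 mm: the cube is present — its section is the full 25×28 rectangle; the sphere at (11, 12) does not reach this height (|z−center|=9.700 > r=6.5); Taking the first minus the rest: none of the subtracted shapes is present at this height, so the 25×28 cube is unchanged — 1 connected region; the cube at (12, 4) (footprint 22×13.5) is included at this height; After the difference (first − rest): starting from the result so far, the 22×13.5 cube at (12, 4) partially overlaps it — only the 175.50 mm² overlap (of its 297.00 mm²) is removed, clipping the outline — 1 connected region; (rotated 50° about Z; rotation is an isometry so areas/perimeters/island counts are preserved). The outline is a single polygon with 8 vertices. Extrusion per mm of travel: 0.4 × 0.1 / (π × 0.875²) = 0.016630. Accumulating E over each segment gives final E = 2.1951.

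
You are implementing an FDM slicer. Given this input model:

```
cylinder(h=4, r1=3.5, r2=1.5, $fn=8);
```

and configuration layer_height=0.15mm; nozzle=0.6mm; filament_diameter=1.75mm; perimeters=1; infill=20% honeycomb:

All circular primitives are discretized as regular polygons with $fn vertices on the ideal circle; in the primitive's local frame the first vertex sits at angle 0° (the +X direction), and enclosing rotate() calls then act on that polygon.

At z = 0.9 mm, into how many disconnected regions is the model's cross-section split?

1

At z = 0.9 mm: the cone (r1=3.5→r2=1.5) has section circumradius 3.050 here — a regular 8-gon. The result has 1 disconnected region.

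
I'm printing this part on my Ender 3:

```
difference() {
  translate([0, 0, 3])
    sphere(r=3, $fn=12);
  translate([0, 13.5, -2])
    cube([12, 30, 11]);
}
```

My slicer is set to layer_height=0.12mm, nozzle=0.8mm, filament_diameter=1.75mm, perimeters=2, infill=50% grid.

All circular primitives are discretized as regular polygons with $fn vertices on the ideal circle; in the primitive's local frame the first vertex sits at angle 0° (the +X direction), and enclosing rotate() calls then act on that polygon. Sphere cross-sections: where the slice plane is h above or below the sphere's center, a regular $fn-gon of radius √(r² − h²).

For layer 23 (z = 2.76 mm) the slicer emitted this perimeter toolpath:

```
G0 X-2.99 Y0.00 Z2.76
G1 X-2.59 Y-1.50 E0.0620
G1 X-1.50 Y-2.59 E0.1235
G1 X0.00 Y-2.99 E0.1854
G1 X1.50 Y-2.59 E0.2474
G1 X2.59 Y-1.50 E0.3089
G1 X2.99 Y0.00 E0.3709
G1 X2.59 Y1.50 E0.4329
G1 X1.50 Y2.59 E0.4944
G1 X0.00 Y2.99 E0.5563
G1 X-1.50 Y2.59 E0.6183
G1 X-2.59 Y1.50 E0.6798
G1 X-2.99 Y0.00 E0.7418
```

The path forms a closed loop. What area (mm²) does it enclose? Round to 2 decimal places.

Apply the shoelace formula to the sequence of (X, Y) vertices; enclosed area = 26.86 mm².

26.86 mm²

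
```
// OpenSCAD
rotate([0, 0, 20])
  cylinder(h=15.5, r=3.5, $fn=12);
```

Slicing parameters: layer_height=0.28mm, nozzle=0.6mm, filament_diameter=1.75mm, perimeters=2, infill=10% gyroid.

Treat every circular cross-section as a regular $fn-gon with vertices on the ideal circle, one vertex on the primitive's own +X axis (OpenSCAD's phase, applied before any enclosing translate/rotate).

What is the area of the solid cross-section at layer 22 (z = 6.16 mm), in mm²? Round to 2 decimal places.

At z = 6.16 mm: the r=3.5 cylinder gives a regular 12-gon of circumradius 3.5 (constant along its height) (area = (12/2)·3.500²·sin(360°/12) = 36.75 mm²); (rotated 20° about Z; rotation is an isometry so areas/perimeters/island counts are preserved). Overall, the cross-section is a single solid region. Net area = 36.75 mm².

36.75 mm²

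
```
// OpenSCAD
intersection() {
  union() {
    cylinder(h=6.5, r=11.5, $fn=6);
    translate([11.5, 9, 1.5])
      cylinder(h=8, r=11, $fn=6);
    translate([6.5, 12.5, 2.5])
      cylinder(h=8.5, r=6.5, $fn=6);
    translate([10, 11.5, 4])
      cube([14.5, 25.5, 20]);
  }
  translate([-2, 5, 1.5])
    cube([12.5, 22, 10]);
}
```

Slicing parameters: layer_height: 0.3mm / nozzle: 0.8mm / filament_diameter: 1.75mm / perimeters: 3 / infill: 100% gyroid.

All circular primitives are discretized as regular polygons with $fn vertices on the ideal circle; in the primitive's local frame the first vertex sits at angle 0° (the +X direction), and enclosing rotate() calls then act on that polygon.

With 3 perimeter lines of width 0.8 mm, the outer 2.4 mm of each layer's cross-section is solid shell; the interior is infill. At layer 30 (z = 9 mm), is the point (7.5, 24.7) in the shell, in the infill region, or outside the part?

At z = 9 mm: the cylinder does not reach this height (z outside [0, 6.5]); the cylinder at (11.5, 9): section is a regular 6-gon, circumradius r=11; the r=6.5 cylinder at (6.5, 12.5) contributes a regular 6-gon of circumradius 6.5; the 14.5×25.5 cube at (10, 11.5) contributes its full rectangle; Taking the union: the regions partially overlap (shared area 156.26 mm²), so overlapping operands fuse into one piece — 1 connected region; the cube at (-2, 5) is present — its section is the full 12.5×22 rectangle; Keeping only the common overlap: the 12.5×22 cube at (-2, 5) partially overlaps the result so far; clipping to the common part keeps 125.62 mm² — 1 connected region. Overall, the cross-section is a single solid region. The nearest boundary edge runs (10.00, 18.53)→(10.00, 27.00); distance from the point to it = 2.50 mm. The point is not inside any of the regions above, so it lies outside the cross-section (2.50 mm from the nearest boundary).

outside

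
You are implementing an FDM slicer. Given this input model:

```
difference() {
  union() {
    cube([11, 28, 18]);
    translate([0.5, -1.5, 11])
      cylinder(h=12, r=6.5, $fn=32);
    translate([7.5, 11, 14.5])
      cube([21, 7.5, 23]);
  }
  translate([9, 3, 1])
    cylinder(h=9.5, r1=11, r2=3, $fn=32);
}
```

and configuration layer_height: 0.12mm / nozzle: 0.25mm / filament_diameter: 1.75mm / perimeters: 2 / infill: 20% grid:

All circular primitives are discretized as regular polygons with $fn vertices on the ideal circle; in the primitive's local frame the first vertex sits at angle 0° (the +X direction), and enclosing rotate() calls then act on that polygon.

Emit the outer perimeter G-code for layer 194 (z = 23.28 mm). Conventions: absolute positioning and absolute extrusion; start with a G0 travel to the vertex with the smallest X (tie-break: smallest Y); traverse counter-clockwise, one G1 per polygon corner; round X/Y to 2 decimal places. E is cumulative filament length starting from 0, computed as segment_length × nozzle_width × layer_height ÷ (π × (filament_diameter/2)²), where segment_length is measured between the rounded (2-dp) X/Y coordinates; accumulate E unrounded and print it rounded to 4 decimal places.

G0 X7.50 Y11.00 Z23.28
G1 X28.50 Y11.00 E0.2619
G1 X28.50 Y18.50 E0.3555
G1 X7.50 Y18.50 E0.6174
G1 X7.50 Y11.00 E0.7109

At z = 23.28 mm: the cube is not intersected at this z (z outside [0, 18]); the cylinder at (0.5, -1.5) does not reach this height (z outside [11, 23]); the cube at (7.5, 11) (footprint 21×7.5) is included at this height; Merging all regions: only the 21×7.5 cube at (7.5, 11) is present, so the union is just that shape — 1 connected region; the cone at (9, 3) is absent (z outside [1, 10.5]); Subtracting the remaining from the first: none of the subtracted shapes is present at this height, so that combined region is unchanged — 1 connected region. The outline is a single polygon with 4 vertices. Extrusion per mm of travel: 0.25 × 0.12 / (π × 0.875²) = 0.012473. Accumulating E over each segment gives final E = 0.7109.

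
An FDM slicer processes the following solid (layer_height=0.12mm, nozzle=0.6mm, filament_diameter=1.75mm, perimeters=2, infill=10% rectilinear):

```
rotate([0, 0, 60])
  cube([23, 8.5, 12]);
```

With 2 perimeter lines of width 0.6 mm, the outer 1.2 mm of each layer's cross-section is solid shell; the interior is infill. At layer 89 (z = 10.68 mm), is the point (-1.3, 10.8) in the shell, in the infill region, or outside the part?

infill

At z = 10.68 mm: the 23×8.5 cube contributes its full rectangle; (rotated 60° about Z; rotation is an isometry so areas/perimeters/island counts are preserved). Overall, the cross-section is a single solid region. Undo the 60° rotation: the query point maps to (8.703, 6.526) in the un-rotated model frame. The nearest boundary edge runs (23.00, 8.50)→(0.00, 8.50); distance from the point to it = 1.97 mm. The point is inside the cross-section and 1.97 mm from the nearest boundary — more than the 1.2 mm shell width (2 × 0.6), so it's in the infill interior.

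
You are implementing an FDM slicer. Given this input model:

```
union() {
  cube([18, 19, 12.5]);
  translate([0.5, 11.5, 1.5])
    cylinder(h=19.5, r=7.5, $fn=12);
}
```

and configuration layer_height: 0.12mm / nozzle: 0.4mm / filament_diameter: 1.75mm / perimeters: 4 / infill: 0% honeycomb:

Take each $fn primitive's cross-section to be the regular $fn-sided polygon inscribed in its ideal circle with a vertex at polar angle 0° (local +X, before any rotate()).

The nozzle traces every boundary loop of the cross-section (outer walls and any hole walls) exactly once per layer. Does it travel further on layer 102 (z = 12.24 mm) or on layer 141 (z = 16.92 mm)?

layer 102 (z = 12.24 mm)

Layer 102 (z = 12.24): the cube (footprint 18×19) is included at this height (perimeter 74.00 mm); the r=7.5 cylinder at (0.5, 11.5) gives a regular 12-gon of circumradius 7.5 (constant along its height) (perimeter = 2·12·7.500·sin(180°/12) = 46.59 mm); Merging all regions: the regions partially overlap (shared area 91.81 mm²), so the edge portions inside another operand are dropped and the merged outline is re-measured after clipping — boundary = 81.53 mm. So its perimeter = 81.53 mm. Layer 141 (z = 16.92): the cube is absent (z outside [0, 12.5]); the r=7.5 cylinder at (0.5, 11.5) gives a regular 12-gon of circumradius 7.5 (constant along its height) (perimeter = 2·12·7.500·sin(180°/12) = 46.59 mm); Merging all regions: only the r=7.5 cylinder at (0.5, 11.5) is present, so the union is just that shape — boundary = 46.59 mm. So its perimeter = 46.59 mm. Layer 102 is larger (81.53 vs 46.59 mm).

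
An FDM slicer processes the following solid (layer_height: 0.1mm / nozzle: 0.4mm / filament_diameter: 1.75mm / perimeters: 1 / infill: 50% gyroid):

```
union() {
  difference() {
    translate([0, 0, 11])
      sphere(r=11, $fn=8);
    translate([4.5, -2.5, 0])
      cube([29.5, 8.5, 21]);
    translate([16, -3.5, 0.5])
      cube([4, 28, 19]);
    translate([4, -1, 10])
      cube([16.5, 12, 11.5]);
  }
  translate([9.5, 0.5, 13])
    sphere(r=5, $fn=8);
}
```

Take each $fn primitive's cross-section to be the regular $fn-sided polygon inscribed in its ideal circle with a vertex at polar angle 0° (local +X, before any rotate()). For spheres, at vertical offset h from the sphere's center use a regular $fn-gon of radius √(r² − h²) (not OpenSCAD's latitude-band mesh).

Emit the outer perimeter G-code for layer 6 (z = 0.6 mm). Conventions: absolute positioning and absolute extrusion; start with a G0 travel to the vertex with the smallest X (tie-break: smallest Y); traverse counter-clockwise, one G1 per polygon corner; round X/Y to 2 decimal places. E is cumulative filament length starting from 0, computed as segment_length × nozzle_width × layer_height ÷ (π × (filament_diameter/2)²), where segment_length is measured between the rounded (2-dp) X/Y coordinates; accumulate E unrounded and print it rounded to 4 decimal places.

At z = 0.6 mm: the r=11 sphere contributes a regular 8-gon of circumradius √(11²−10.4²) = 3.583; the 29.5×8.5 cube at (4.5, -2.5) contributes its full rectangle; the cube at (16, -3.5) is present — its section is the full 4×28 rectangle; the cube at (4, -1) is not intersected at this z (z outside [10, 21.5]); Taking the first minus the rest: starting from the r=11 sphere, the 29.5×8.5 cube at (4.5, -2.5) misses the remaining region (no effect); the 4×28 cube at (16, -3.5) misses the remaining region (no effect) — 1 connected region; the sphere at (9.5, 0.5) is not intersected at this z (|z−center|=12.400 > r=5); Combining (union): only that combined region is present, so the union is just that shape — 1 connected region. The outline is a single polygon with 8 vertices. Extrusion per mm of travel: 0.4 × 0.1 / (π × 0.875²) = 0.016630. Accumulating E over each segment gives final E = 0.3644.

G0 X-3.58 Y0.00 Z0.60
G1 X-2.53 Y-2.53 E0.0456
G1 X0.00 Y-3.58 E0.0911
G1 X2.53 Y-2.53 E0.1367
G1 X3.58 Y0.00 E0.1822
G1 X2.53 Y2.53 E0.2278
G1 X0.00 Y3.58 E0.2733
G1 X-2.53 Y2.53 E0.3189
G1 X-3.58 Y0.00 E0.3644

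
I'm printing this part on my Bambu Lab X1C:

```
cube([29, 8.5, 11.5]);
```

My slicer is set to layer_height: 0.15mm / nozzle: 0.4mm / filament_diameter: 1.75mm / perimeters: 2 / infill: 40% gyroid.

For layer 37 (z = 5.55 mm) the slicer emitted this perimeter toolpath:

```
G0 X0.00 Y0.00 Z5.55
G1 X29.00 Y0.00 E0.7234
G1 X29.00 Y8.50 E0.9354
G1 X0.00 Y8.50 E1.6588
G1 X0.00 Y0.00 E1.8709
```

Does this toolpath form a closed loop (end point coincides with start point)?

yes

Start point (G0): (0.00, 0.00). End point (last G1): the path returns to the start — closed.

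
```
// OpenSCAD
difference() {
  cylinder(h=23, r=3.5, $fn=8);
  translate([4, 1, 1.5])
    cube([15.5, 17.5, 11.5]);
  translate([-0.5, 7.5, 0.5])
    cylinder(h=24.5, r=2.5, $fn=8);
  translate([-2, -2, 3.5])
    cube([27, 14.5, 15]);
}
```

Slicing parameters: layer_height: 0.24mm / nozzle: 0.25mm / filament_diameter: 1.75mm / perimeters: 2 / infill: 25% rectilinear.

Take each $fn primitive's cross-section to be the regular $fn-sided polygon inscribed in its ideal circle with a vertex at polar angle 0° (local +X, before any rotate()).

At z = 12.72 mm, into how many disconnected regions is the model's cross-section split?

1

At z = 12.72 mm: the r=3.5 cylinder gives a regular 8-gon of circumradius 3.5 (constant along its height); the cube at (4, 1) (footprint 15.5×17.5) is included at this height; the r=2.5 cylinder at (-0.5, 7.5) gives a regular 8-gon of circumradius 2.5 (constant along its height); the cube at (-2, -2) (footprint 27×14.5) is included at this height; Subtracting the remaining from the first: starting from the r=3.5 cylinder, the 15.5×17.5 cube at (4, 1) misses the remaining region (no effect); the r=2.5 cylinder at (-0.5, 7.5) misses the remaining region (no effect); the 27×14.5 cube at (-2, -2) partially overlaps it — only the 25.01 mm² overlap (of its 391.50 mm²) is removed, clipping the outline — 1 connected region. The result has 1 disconnected region.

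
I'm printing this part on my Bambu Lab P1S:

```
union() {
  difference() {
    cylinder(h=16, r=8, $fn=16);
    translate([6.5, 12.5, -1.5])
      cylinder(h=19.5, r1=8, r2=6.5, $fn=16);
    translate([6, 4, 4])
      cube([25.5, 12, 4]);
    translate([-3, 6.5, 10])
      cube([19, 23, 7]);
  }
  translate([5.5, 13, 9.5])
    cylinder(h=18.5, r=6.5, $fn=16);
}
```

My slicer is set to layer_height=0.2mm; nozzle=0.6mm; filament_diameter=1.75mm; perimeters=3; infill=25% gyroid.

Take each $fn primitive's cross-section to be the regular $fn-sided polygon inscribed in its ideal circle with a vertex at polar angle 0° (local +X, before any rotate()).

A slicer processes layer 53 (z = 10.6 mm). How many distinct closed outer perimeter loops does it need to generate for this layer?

2

At z = 10.6 mm: the cylinder: section is a regular 16-gon, circumradius r=8; the cone at (6.5, 12.5) (r1=8→r2=6.5) has section circumradius 7.069 here — a regular 16-gon; the cube at (6, 4) is absent (z outside [4, 8]); the cube at (-3, 6.5) is present — its section is the full 19×23 rectangle; After the difference (first − rest): starting from the r=8 cylinder, the cone at (6.5, 12.5) partially overlaps it — only the 2.51 mm² overlap (of its 152.99 mm²) is removed, clipping the outline; the 19×23 cube at (-3, 6.5) partially overlaps it — only the 6.37 mm² overlap (of its 437.00 mm²) is removed, clipping the outline — 1 connected region; the r=6.5 cylinder at (5.5, 13) gives a regular 16-gon of circumradius 6.5 (constant along its height); Combining (union): the 2 present regions are separate (no shared area or edge), so areas and boundary lengths simply add and each stays a separate island — 2 connected regions. The result has 2 disconnected regions.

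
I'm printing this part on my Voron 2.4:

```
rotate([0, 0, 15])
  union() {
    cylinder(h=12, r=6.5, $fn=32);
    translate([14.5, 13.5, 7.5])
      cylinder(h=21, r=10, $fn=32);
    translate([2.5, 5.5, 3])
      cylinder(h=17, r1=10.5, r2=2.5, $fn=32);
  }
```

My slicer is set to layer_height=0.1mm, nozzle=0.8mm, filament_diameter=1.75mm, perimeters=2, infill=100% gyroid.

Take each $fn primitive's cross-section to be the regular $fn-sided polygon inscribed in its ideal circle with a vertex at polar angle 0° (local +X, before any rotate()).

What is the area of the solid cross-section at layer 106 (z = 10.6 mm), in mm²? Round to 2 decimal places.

516.90 mm²

At z = 10.6 mm: the cylinder: section is a regular 32-gon, circumradius r=6.5 (area = (32/2)·6.500²·sin(360°/32) = 131.88 mm²); the r=10 cylinder at (14.5, 13.5) gives a regular 32-gon of circumradius 10 (constant along its height) (area = (32/2)·10.000²·sin(360°/32) = 312.14 mm²); the cone at (2.5, 5.5): at t=0.447 of its height the radius interpolates to r₁+(r₂−r₁)t = 6.924, giving a regular 32-gon of that circumradius (area = (32/2)·6.924²·sin(360°/32) = 149.63 mm²); Merging all regions: the regions partially overlap — summed areas 593.65 mm² minus the doubly-counted overlap 76.76 mm² gives 516.90 mm² — area = 516.90 mm²; (whole slice rotated 15° about Z — lengths, areas and connectivity unchanged). Overall, the cross-section is a single solid region. Net area = 516.90 mm².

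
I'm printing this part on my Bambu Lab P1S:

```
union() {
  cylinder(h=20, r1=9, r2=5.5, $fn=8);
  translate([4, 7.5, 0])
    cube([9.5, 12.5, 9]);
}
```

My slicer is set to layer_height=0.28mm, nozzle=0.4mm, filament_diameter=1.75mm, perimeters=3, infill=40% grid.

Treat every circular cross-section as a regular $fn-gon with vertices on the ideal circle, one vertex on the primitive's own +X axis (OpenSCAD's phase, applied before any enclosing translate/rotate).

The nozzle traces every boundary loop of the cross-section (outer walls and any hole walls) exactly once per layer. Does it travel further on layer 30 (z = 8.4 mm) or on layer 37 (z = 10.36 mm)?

Layer 30 (z = 8.4): the cone contributes a regular 8-gon of circumradius 7.530 (interpolated between r1=9 and r2=5.5 at t=0.420) (perimeter = 2·8·7.530·sin(180°/8) = 46.11 mm); the cube at (4, 7.5) is present — its section is the full 9.5×12.5 rectangle (perimeter 44.00 mm); Combining (union): the 2 present regions are separate (no shared area or edge), so areas and boundary lengths simply add and each stays a separate island — boundary = 90.11 mm. So its perimeter = 90.11 mm. Layer 37 (z = 10.36): the cone contributes a regular 8-gon of circumradius 7.187 (interpolated between r1=9 and r2=5.5 at t=0.518) (perimeter = 2·8·7.187·sin(180°/8) = 44.01 mm); the cube at (4, 7.5) is not intersected at this z (z outside [0, 9]); Taking the union: only the cone is present, so the union is just that shape — boundary = 44.01 mm. So its perimeter = 44.01 mm. Layer 30 is larger (90.11 vs 44.01 mm).

layer 30 (z = 8.4 mm)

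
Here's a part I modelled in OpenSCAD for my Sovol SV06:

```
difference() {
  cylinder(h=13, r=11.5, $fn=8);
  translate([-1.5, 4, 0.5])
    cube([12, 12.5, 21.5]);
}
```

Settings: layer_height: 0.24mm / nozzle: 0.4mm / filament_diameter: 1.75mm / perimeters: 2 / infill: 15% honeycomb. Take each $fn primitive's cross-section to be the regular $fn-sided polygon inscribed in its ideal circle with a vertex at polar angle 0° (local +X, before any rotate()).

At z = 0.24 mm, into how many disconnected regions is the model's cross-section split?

At z = 0.24 mm: the cylinder: section is a regular 8-gon, circumradius r=11.5; the cube at (-1.5, 4) is not intersected at this z (z outside [0.5, 22]); After the difference (first − rest): none of the subtracted shapes is present at this height, so the r=11.5 cylinder is unchanged — 1 connected region. The result has 1 disconnected region.

1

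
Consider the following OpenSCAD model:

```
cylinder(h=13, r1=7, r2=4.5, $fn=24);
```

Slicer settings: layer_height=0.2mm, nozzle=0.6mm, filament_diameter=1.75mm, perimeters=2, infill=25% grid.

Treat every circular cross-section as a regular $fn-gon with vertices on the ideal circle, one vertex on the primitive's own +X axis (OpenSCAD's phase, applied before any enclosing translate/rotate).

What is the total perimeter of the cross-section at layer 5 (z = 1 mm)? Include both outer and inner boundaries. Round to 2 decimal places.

At z = 1 mm: the cone contributes a regular 24-gon of circumradius 6.808 (interpolated between r1=7 and r2=4.5 at t=0.077) (perimeter = 2·24·6.808·sin(180°/24) = 42.65 mm). Overall, the cross-section is a single solid region. Total boundary length (outer) = 42.65 mm.

42.65 mm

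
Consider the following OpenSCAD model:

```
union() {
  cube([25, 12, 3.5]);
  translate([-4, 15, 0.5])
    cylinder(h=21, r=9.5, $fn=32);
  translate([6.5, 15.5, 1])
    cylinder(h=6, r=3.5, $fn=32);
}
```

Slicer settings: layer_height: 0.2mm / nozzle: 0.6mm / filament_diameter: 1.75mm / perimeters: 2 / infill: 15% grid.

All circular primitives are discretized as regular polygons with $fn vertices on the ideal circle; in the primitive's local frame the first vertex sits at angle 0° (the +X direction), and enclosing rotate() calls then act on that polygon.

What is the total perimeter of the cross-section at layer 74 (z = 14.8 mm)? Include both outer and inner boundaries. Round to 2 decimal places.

59.59 mm

At z = 14.8 mm: the cube is not intersected at this z (z outside [0, 3.5]); the cylinder at (-4, 15): section is a regular 32-gon, circumradius r=9.5 (perimeter = 2·32·9.500·sin(180°/32) = 59.59 mm); the cylinder at (6.5, 15.5) is absent (z outside [1, 7]); Merging all regions: only the r=9.5 cylinder at (-4, 15) is present, so the union is just that shape — boundary = 59.59 mm. Overall, the cross-section is a single solid region. Total boundary length (outer) = 59.59 mm.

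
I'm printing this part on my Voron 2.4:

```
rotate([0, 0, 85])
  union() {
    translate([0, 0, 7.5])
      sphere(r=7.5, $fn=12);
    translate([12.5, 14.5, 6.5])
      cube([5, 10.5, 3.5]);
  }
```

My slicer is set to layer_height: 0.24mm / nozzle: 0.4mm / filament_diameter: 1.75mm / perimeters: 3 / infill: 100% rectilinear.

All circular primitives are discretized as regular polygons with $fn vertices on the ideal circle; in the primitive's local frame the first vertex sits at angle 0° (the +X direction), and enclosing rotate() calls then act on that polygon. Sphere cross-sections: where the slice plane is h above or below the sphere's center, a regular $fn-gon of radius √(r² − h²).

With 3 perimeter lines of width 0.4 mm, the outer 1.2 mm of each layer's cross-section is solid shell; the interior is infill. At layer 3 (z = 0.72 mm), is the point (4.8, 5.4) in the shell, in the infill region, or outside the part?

At z = 0.72 mm: the r=7.5 sphere contributes a regular 12-gon of circumradius √(7.5²−6.78²) = 3.206; the cube at (12.5, 14.5) is not intersected at this z (z outside [6.5, 10]); Combining (union): only the r=7.5 sphere is present, so the union is just that shape — 1 connected region; (rotated 85° about Z; rotation is an isometry so areas/perimeters/island counts are preserved). Overall, the cross-section is a single solid region. Undo the 85° rotation: the query point maps to (5.798, -4.311) in the un-rotated model frame. The nearest boundary edge runs (1.60, -2.78)→(2.78, -1.60); distance from the point to it = 4.06 mm. The point is not inside any of the regions above, so it lies outside the cross-section (4.06 mm from the nearest boundary).

outside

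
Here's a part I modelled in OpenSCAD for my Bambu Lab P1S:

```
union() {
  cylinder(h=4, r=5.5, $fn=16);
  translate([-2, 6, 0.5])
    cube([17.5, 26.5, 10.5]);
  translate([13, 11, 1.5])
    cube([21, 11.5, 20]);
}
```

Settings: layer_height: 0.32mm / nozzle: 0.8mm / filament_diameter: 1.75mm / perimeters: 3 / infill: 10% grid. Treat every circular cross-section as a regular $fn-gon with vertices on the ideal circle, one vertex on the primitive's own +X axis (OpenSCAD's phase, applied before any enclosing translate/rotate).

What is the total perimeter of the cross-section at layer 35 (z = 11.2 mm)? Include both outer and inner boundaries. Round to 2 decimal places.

At z = 11.2 mm: the cylinder is absent (z outside [0, 4]); the cube at (-2, 6) is absent (z outside [0.5, 11]); the cube at (13, 11) is present — its section is the full 21×11.5 rectangle (perimeter 65.00 mm); Taking the union: only the 21×11.5 cube at (13, 11) is present, so the union is just that shape — boundary = 65.00 mm. Overall, the cross-section is a single solid region. Total boundary length (outer) = 65.00 mm.

65.00 mm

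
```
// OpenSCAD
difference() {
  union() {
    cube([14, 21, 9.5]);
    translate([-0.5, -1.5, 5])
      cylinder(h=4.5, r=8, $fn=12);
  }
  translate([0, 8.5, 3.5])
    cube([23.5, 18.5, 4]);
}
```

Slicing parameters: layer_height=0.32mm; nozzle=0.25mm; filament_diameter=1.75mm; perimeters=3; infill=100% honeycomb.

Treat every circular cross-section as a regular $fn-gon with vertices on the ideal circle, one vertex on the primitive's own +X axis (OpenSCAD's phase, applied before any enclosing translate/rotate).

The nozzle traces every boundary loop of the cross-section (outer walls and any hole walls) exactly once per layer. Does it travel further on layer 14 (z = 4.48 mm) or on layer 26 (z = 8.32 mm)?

Layer 14 (z = 4.48): the cube is present — its section is the full 14×21 rectangle (perimeter 70.00 mm); the cylinder at (-0.5, -1.5) is absent (z outside [5, 9.5]); Merging all regions: only the 14×21 cube is present, so the union is just that shape — boundary = 70.00 mm; the 23.5×18.5 cube at (0, 8.5) contributes its full rectangle (perimeter 84.00 mm); After the difference (first − rest): starting from the result so far, the 23.5×18.5 cube at (0, 8.5) partially overlaps it — only the 175.00 mm² overlap (of its 434.75 mm²) is removed, clipping the outline — boundary = 45.00 mm. So its perimeter = 45.00 mm. Layer 26 (z = 8.32): the 14×21 cube contributes its full rectangle (perimeter 70.00 mm); the r=8 cylinder at (-0.5, -1.5) gives a regular 12-gon of circumradius 8 (constant along its height) (perimeter = 2·12·8.000·sin(180°/12) = 49.69 mm); Combining (union): the regions partially overlap (shared area 33.08 mm²), so the edge portions inside another operand are dropped and the merged outline is re-measured after clipping — boundary = 95.88 mm; the cube at (0, 8.5) is absent (z outside [3.5, 7.5]); After the difference (first − rest): none of the subtracted shapes is present at this height, so the result so far is unchanged — boundary = 95.88 mm. So its perimeter = 95.88 mm. Layer 26 is larger (95.88 vs 45.00 mm).

layer 26 (z = 8.32 mm)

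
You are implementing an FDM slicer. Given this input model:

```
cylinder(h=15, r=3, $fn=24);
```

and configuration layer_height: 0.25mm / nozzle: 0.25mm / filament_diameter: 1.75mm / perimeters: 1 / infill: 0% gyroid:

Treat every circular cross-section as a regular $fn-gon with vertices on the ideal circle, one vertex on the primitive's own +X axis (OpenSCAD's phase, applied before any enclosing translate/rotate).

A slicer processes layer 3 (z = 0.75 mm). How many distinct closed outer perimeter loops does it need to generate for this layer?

At z = 0.75 mm: the r=3 cylinder gives a regular 24-gon of circumradius 3 (constant along its height). The result has 1 disconnected region.

1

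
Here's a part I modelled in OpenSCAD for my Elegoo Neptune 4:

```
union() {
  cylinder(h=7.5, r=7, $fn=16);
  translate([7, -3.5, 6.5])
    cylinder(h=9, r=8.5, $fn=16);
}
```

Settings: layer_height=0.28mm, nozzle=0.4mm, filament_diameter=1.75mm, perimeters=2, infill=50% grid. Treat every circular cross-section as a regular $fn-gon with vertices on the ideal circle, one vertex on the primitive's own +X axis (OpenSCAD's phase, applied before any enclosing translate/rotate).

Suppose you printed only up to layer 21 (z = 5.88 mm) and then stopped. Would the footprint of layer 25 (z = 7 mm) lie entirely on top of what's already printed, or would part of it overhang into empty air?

Compare the two slices. At z = 5.88: the r=7 cylinder contributes a regular 16-gon of circumradius 7 (area = (16/2)·7.000²·sin(360°/16) = 150.01 mm²); the cylinder at (7, -3.5) is not intersected at this z (z outside [6.5, 15.5]); Taking the union: only the r=7 cylinder is present, so the union is just that shape — area = 150.01 mm². At z = 7: the r=7 cylinder contributes a regular 16-gon of circumradius 7 (area = (16/2)·7.000²·sin(360°/16) = 150.01 mm²); the r=8.5 cylinder at (7, -3.5) contributes a regular 16-gon of circumradius 8.5 (area = (16/2)·8.500²·sin(360°/16) = 221.19 mm²); Combining (union): the regions partially overlap — summed areas 371.20 mm² minus the doubly-counted overlap 68.89 mm² gives 302.31 mm² — area = 302.31 mm². Checking containment: at z = 7 the cross-section extends beyond the z = 5.88 cross-section by about 152.30 mm².

part overhangs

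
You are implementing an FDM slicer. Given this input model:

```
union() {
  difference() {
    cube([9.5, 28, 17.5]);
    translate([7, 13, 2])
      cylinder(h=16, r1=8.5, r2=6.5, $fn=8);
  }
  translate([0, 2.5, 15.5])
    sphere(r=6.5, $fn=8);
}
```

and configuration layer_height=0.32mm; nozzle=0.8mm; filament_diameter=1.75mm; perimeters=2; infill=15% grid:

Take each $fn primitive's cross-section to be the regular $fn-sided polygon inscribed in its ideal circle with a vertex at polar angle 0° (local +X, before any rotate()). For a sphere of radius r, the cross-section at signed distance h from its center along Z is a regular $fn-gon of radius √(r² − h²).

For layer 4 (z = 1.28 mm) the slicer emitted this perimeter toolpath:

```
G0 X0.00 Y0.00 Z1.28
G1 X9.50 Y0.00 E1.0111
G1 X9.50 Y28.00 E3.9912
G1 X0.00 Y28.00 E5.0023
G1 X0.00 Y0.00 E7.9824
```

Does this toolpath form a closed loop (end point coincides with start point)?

yes

Start point (G0): (0.00, 0.00). End point (last G1): the path returns to the start — closed.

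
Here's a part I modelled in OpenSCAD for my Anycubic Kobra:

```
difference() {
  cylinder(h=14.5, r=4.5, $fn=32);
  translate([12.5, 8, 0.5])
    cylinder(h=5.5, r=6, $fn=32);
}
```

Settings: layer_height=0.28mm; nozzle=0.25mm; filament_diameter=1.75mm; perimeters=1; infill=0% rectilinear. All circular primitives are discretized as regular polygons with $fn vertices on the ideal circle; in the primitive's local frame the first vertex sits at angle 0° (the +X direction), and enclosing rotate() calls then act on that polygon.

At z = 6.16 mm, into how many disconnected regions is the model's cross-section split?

At z = 6.16 mm: the r=4.5 cylinder gives a regular 32-gon of circumradius 4.5 (constant along its height); the cylinder at (12.5, 8) is not intersected at this z (z outside [0.5, 6]); Subtracting the remaining from the first: none of the subtracted shapes is present at this height, so the r=4.5 cylinder is unchanged — 1 connected region. The result has 1 disconnected region.

1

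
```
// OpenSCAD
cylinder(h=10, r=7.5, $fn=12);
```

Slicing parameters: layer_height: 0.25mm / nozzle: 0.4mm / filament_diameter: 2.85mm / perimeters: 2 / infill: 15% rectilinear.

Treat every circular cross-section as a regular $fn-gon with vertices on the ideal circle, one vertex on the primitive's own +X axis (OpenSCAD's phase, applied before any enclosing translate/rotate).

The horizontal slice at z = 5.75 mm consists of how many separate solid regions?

At z = 5.75 mm: the cylinder: section is a regular 12-gon, circumradius r=7.5. The result has 1 disconnected region.

1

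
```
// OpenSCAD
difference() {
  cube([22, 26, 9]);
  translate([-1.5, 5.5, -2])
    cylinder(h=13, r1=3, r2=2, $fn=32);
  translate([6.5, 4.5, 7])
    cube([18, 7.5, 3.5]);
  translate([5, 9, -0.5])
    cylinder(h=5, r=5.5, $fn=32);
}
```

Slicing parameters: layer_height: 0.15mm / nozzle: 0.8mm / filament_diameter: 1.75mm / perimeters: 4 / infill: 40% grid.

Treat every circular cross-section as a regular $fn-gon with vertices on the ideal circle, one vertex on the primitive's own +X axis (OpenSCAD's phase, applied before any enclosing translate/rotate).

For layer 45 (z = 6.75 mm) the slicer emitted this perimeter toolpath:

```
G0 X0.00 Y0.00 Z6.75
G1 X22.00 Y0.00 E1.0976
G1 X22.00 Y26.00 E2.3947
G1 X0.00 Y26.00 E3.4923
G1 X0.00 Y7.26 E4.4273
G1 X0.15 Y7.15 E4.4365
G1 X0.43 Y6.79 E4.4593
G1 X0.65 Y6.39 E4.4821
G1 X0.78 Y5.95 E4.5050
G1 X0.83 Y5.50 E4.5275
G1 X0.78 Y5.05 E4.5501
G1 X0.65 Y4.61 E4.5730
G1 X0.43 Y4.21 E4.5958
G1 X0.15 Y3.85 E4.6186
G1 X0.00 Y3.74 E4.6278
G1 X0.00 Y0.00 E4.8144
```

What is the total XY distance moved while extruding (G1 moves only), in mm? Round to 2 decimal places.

Sum the Euclidean lengths of each G1 segment: total = 96.50 mm.

96.50 mm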